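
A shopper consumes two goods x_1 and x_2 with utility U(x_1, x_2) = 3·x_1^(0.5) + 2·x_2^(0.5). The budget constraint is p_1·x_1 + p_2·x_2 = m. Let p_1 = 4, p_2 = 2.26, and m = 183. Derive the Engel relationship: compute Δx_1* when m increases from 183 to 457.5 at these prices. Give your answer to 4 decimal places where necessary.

Δx_1* = 38.4104

MRS = MU_x_1/MU_x_2 = (3/2)·(x_2/x_1)^(0.5). Set equal to p_1/p_2.
Hence x_2/x_1 = ((2/3)·p_1/p_2)^(1/(0.5)), i.e. raised to the 2 power.
With the ratio pinned down, the budget gives x_1* = m/(p_1 + p_2·(x_2/x_1)) and x_2* = (x_2/x_1)·x_1*.
Numerically x_2/x_1 = 1.392261, so x_1* = 183/(4 + 2.26·1.392261) = 25.6069.
At m' = 457.5: x_1* = 64.0173. Change: 64.0173 − 25.6069 = 38.4104.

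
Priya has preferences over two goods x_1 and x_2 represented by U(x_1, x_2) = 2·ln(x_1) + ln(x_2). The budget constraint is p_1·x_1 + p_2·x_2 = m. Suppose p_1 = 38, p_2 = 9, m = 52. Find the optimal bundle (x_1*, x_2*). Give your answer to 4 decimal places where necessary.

x_1* = 0.9123, x_2* = 1.9259

Demand: x_1*(p_1,p_2,m) = 2/3·m/p_1 and x_2* = 1/3·m/p_2.
At p_1=38, p_2=9, m=52: x_1* = 2/3·52/38 = 0.9123, x_2* = 1.9259.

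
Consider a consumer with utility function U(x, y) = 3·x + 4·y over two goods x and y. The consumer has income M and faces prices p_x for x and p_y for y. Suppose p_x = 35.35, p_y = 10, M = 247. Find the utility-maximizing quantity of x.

Perfect substitutes: compare marginal utility per dollar. 3/p_x vs 4/p_y → 0.0849 vs 0.4.
y gives more utility per dollar, so spend all income on y: y* = M/p_y, x* = 0.
Numerically: x* = 0, y* = 24.7.

x* = 0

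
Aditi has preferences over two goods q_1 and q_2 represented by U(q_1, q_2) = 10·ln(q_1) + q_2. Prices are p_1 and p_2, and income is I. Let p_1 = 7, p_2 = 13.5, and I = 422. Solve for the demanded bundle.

Set MRS = p_1/p_2: (10/q_1)/1 = p_1/p_2.
So q_1*(p_1,p_2) = 10·p_2/p_1, independent of income; and q_2* = (I − 10·p_2)/p_2.
At the given prices: q_1* = 10·13.5/7 = 19.2857, and q_2* = 21.2593.

q_1* = 19.2857, q_2* = 21.2593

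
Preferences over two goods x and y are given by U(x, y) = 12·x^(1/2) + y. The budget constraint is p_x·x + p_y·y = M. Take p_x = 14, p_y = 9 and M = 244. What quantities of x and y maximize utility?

x* = 14.8776, y* = 3.9683

Set MRS = p_x/p_y: 6·x^(−1/2) = p_x/p_y.
Solve: √x = 6·p_y/p_x, so x*(p_x,p_y) = (6·p_y/p_x)², and y* = (M − p_x·x*)/p_y.
Plugging in: x* = (6·9/14)² = 14.8776, y* = 3.9683.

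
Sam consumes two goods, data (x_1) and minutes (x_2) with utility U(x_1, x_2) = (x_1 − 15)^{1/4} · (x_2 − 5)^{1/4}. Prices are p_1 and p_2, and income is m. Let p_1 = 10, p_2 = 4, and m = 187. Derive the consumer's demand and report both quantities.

x_1* = 15.85, x_2* = 7.125

This is Cobb-Douglas in (x_1−15, x_2−5): tangency gives 0.25·p_2·(x_2−5) = 0.25·p_1·(x_1−15).
After buying the subsistence bundle (15, 5), a share 0.5 of the remaining income goes to x_1: x_1* = 15 + 0.5·(m − 15p_1 − 5p_2)/p_1.
Discretionary income = 187 − 15·10 − 5·4 = 17; x_1* = 15 + 0.5·17/10 = 15.85; x_2* = 5 + 0.5·17/4 = 7.125.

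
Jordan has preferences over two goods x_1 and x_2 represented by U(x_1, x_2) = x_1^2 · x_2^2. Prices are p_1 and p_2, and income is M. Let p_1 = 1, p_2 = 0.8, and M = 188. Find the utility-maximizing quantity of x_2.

x_2* = 117.5

Tangency: MRS = x_2/x_1 = p_1/p_2.
Rearranging, p_2·x_2 = p_1·x_1. Substituting into the budget gives p_1·x_1·(1 + 1) = M.
Demand: x_1*(p_1,p_2,M) = 0.5·M/p_1 and x_2* = 0.5·M/p_2.
At p_1=1, p_2=0.8, M=188: x_2* = 0.5·188/0.8 = 117.5.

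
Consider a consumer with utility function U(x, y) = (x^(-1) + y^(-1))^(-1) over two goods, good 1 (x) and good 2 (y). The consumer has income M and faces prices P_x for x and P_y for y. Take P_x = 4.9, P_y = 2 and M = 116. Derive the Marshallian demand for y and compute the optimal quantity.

y* = 22.6099

MU_x ∝ x^(-2), MU_y ∝ y^(-2), so MRS = (y/x)^(2) = P_x/P_y.
Solve for the ratio: y/x = [P_x/P_y]^(0.5).
With the ratio pinned down, the budget gives x* = M/(P_x + P_y·(y/x)) and y* = (y/x)·x*.
Numerically y/x = 1.565248, so x* = 116/(4.9 + 2·1.565248) = 14.4449 and y* = 1.565248·14.4449 = 22.6099.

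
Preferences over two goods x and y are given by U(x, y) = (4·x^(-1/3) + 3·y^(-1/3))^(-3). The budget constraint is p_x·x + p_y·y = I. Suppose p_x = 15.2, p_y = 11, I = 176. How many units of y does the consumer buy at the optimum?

From the CES first-order condition, (4/3)·(y/x)^(4/3) = p_x/p_y.
Hence y/x = ((3/4)·p_x/p_y)^(1/(4/3)), i.e. raised to the 0.75 power.
With the ratio pinned down, the budget gives x* = I/(p_x + p_y·(y/x)) and y* = (y/x)·x*.
Numerically y/x = 1.027151, so x* = 176/(15.2 + 11·1.027151) = 6.6418 and y* = 1.027151·6.6418 = 6.8222.

y* = 6.8222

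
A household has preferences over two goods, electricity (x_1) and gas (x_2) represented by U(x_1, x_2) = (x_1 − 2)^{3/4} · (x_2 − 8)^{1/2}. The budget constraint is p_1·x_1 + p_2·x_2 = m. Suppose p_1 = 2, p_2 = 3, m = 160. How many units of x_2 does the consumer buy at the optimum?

x_2* = 25.6

Let x_1' = x_1−2, x_2' = x_2−8. MRS = (3/2)·x_2'/x_1' = p_1/p_2.
Substituting into the budget: x_1* = 2 + 0.6·(m − 2·p_1 − 8·p_2)/p_1, and x_2* = 8 + 0.4·(…)/p_2.
Discretionary income = 160 − 2·2 − 8·3 = 132; x_2* = 8 + 0.4·132/3 = 25.6.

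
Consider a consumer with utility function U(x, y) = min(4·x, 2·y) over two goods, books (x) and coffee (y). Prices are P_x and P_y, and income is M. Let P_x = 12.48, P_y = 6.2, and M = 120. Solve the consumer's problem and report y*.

y* = 9.6463

Leontief preferences: the optimum is at the kink where x/2 = y/4, i.e. y = 2·x.
Budget: P_x·x + P_y·2·x = M, so (2·P_x + 4·P_y)·x = 2·M.
Demand: x*(P_x,P_y,M) = 2·M/(2·P_x + 4·P_y), y* = 4·M/(2·P_x + 4·P_y).
Here 2·12.48 + 4·6.2 = 49.76, giving y* = 9.6463.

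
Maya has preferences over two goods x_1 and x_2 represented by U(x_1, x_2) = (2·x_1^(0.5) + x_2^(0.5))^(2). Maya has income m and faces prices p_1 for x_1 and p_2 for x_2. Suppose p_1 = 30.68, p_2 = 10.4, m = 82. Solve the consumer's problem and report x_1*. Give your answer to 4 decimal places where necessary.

x_1* = 1.5383

From the CES first-order condition, 2·(x_2/x_1)^(0.5) = p_1/p_2.
Hence x_2/x_1 = ((1/2)·p_1/p_2)^(1/(0.5)), i.e. raised to the 2 power.
Substitute x_2 = (x_2/x_1)·x_1 into the budget: x_1* = m/(p_1 + p_2·(x_2/x_1)).
Numerically x_2/x_1 = 2.175625, so x_1* = 82/(30.68 + 10.4·2.175625) = 1.5383.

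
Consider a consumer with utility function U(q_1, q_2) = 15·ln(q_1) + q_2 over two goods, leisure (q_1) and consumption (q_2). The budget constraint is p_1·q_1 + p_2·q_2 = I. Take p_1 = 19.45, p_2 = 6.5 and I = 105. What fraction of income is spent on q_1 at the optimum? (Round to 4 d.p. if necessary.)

share on q_1 = 0.9286

Set MRS = p_1/p_2: (15/q_1)/1 = p_1/p_2.
So q_1*(p_1,p_2) = 15·p_2/p_1, independent of income; and q_2* = (I − 15·p_2)/p_2.
At the given prices: q_1* = 15·6.5/19.45 = 5.0129, and q_2* = 1.1538.
Expenditure on q_1: 19.45·5.0129 = 97.5; share = 0.9286.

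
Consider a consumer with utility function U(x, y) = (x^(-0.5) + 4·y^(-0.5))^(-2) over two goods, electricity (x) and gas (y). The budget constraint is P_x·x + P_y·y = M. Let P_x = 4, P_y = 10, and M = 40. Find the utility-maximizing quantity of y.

y* = 3.095

Substitute y = (y/x)·x into the budget: x* = M/(P_x + P_y·(y/x)).
Numerically y/x = 1.367981, so x* = 40/(4 + 10·1.367981) = 2.2625 and y* = 1.367981·2.2625 = 3.095.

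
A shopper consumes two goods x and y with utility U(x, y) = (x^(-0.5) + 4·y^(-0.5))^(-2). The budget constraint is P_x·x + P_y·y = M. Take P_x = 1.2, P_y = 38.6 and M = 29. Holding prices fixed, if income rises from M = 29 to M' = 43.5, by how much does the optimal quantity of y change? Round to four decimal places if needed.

Δy* = 0.334

Substitute y = (y/x)·x into the budget: x* = M/(P_x + P_y·(y/x)).
Numerically y/x = 0.249136, so x* = 29/(1.2 + 38.6·0.249136) = 2.6811 and y* = 0.249136·2.6811 = 0.6679.
At M' = 43.5: y* = 1.0019. Change: 1.0019 − 0.6679 = 0.334.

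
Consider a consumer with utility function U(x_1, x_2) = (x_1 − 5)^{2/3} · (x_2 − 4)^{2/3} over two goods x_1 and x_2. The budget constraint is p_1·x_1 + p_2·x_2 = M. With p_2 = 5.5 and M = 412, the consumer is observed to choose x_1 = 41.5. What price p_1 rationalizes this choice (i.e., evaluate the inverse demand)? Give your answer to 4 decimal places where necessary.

Let x_1' = x_1−5, x_2' = x_2−4. MRS = x_2'/x_1' = p_1/p_2.
After buying the subsistence bundle (5, 4), a share 0.5 of the remaining income goes to x_1: x_1* = 5 + 0.5·(M − 5p_1 − 4p_2)/p_1.
Set x_1* = 41.5 in the demand function and solve for p_1: p_1 = 5.

p_1 = 5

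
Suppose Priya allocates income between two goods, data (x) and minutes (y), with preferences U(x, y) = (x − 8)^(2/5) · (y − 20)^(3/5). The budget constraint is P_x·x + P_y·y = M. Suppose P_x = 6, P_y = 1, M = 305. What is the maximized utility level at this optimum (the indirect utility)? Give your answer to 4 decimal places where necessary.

V = 59.0476

MRS = (2/3)·(y−20)/(x−8). Tangency with P_x/P_y gives y−20 = (3/2)·(P_x/P_y)·(x−8).
After buying the subsistence bundle (8, 20), a share 0.4 of the remaining income goes to x: x* = 8 + 0.4·(M − 8P_x − 20P_y)/P_x.
Discretionary income = 305 − 8·6 − 20·1 = 237; x* = 8 + 0.4·237/6 = 23.8; y* = 20 + 0.6·237/1 = 162.2.
Utility at the optimum: U(23.8, 162.2) = 59.0476.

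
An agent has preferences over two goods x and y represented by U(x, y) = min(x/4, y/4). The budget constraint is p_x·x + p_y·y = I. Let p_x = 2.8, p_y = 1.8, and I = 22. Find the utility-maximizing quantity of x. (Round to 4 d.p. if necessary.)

Demand: x*(p_x,p_y,I) = 4·I/(4·p_x + 4·p_y), y* = 4·I/(4·p_x + 4·p_y).
Here 4·2.8 + 4·1.8 = 18.4, giving x* = 4.7826.

x* = 4.7826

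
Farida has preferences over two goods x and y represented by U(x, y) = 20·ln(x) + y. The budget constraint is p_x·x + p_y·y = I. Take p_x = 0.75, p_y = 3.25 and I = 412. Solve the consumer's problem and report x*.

MU_x = 20/x, MU_y = 1. Tangency: 20/x = p_x/p_y.
So x*(p_x,p_y) = 20·p_y/p_x, independent of income; and y* = (I − 20·p_y)/p_y.
At the given prices: x* = 20·3.25/0.75 = 86.6667.

x* = 86.6667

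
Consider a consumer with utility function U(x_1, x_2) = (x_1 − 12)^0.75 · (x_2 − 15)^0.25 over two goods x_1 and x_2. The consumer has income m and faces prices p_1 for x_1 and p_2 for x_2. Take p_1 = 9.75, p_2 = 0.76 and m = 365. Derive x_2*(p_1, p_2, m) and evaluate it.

x_2* = 92.8289

Let x_1' = x_1−12, x_2' = x_2−15. MRS = 3·x_2'/x_1' = p_1/p_2.
Substituting into the budget: x_1* = 12 + 0.75·(m − 12·p_1 − 15·p_2)/p_1, and x_2* = 15 + 0.25·(…)/p_2.
Discretionary income = 365 − 12·9.75 − 15·0.76 = 236.6; x_2* = 15 + 0.25·236.6/0.76 = 92.8289.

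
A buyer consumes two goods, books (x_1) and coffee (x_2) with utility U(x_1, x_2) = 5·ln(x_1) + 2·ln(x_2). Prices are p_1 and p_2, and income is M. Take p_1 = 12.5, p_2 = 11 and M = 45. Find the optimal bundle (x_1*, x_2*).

x_1* = 2.5714, x_2* = 1.1688

MU_x_1/MU_x_2 = (5·x_2)/(2·x_1); tangency sets this equal to p_1/p_2.
Rearranging, p_2·x_2 = (2/5)·p_1·x_1. Substituting into the budget gives p_1·x_1·(1 + (2/5)) = M.
Demand: x_1*(p_1,p_2,M) = 5/7·M/p_1 and x_2* = 2/7·M/p_2.
At p_1=12.5, p_2=11, M=45: x_1* = 5/7·45/12.5 = 2.5714, x_2* = 1.1688.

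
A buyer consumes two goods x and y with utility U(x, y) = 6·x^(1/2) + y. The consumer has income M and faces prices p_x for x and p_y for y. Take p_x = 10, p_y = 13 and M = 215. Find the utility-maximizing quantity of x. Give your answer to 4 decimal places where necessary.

x* = 15.21

Thus x* = (3·p_y/p_x)² — independent of M — with the rest of income spent on y.
Plugging in: x* = (3·13/10)² = 15.21.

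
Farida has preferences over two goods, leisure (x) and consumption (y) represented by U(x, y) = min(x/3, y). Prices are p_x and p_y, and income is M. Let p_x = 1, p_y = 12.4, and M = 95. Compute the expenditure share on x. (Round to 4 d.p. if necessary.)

With perfect complements, no substitution: consume in ratio x:y = 3:1.
Budget: p_x·x + p_y·(1/3)·x = M, so (3·p_x + p_y)·x = 3·M.
Demand: x*(p_x,p_y,M) = 3·M/(3·p_x + p_y), y* = M/(3·p_x + p_y).
Here 3·1 + 12.4 = 15.4, giving x* = 18.5065 and y* = 6.1688.
Expenditure on x: 1·18.5065 = 18.5065; share = 0.1948.

share on x = 0.1948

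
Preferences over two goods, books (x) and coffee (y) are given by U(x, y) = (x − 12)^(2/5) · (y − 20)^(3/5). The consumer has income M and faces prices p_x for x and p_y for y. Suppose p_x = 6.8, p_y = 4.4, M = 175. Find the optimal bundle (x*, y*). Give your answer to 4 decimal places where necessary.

x* = 12.3176, y* = 20.7364

MRS = (2/3)·(y−20)/(x−12). Tangency with p_x/p_y gives y−20 = (3/2)·(p_x/p_y)·(x−12).
After buying the subsistence bundle (12, 20), a share 0.4 of the remaining income goes to x: x* = 12 + 0.4·(M − 12p_x − 20p_y)/p_x.
Discretionary income = 175 − 12·6.8 − 20·4.4 = 5.4; x* = 12 + 0.4·5.4/6.8 = 12.3176; y* = 20 + 0.6·5.4/4.4 = 20.7364.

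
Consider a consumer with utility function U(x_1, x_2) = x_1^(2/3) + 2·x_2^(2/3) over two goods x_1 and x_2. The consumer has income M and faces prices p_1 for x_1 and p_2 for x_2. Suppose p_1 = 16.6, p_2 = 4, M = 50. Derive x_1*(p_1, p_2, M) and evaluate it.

x_1* = 0.0217

Substitute x_2 = (x_2/x_1)·x_1 into the budget: x_1* = M/(p_1 + p_2·(x_2/x_1)).
Numerically x_2/x_1 = 571.787, so x_1* = 50/(16.6 + 4·571.787) = 0.0217.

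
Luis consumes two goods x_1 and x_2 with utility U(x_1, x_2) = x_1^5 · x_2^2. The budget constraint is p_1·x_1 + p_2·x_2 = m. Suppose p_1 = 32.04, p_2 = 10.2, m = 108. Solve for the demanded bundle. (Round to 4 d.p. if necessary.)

x_1* = 2.4077, x_2* = 3.0252

Demand: x_1*(p_1,p_2,m) = 5/7·m/p_1 and x_2* = 2/7·m/p_2.
At p_1=32.04, p_2=10.2, m=108: x_1* = 5/7·108/32.04 = 2.4077, x_2* = 3.0252.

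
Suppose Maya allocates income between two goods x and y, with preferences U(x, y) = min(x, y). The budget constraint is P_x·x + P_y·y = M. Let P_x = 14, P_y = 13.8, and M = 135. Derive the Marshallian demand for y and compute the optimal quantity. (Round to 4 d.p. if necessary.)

y* = 4.8561

With perfect complements, no substitution: consume in ratio x:y = 1:1.
Budget: P_x·x + P_y·x = M, so (P_x + P_y)·x = M.
Demand: x*(P_x,P_y,M) = M/(P_x + P_y), y* = M/(P_x + P_y).
Here 14 + 13.8 = 27.8, giving y* = 4.8561.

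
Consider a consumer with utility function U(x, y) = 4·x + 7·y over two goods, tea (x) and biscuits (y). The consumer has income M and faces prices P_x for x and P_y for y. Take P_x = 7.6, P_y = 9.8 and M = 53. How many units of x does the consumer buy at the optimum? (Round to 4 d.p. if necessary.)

Perfect substitutes: compare marginal utility per dollar. 4/P_x vs 7/P_y → 0.5263 vs 0.7143.
y gives more utility per dollar, so spend all income on y: y* = M/P_y, x* = 0.
Numerically: x* = 0, y* = 5.4082.

x* = 0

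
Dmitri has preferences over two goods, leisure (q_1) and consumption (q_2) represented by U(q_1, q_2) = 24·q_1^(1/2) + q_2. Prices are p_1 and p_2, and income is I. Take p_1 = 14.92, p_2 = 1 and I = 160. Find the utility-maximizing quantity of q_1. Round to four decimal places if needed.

Solve: √q_1 = 12·p_2/p_1, so q_1*(p_1,p_2) = (12·p_2/p_1)², and q_2* = (I − p_1·q_1*)/p_2.
Plugging in: q_1* = (12·1/14.92)² = 0.6469.

q_1* = 0.6469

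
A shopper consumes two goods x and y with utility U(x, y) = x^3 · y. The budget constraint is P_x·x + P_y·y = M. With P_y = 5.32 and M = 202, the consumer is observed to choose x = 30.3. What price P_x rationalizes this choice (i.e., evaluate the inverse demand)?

P_x = 5

The MRS is 3·y/x. Set MRS = P_x/P_y.
Rearranging, P_y·y = (1/3)·P_x·x. Substituting into the budget gives P_x·x·(1 + (1/3)) = M.
Demand: x*(P_x,P_y,M) = 0.75·M/P_x and y* = 0.25·M/P_y.
Set x* = 30.3 in the demand function and solve for P_x: P_x = 5.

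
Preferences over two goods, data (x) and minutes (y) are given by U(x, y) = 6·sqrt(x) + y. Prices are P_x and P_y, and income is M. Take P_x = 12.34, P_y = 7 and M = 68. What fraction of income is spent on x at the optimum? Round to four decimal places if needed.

share on x = 0.5256

Utility is quasi-linear in y; the FOC for x is 3/√x = P_x/P_y.
Solve: √x = 3·P_y/P_x, so x*(P_x,P_y) = (3·P_y/P_x)², and y* = (M − P_x·x*)/P_y.
Plugging in: x* = (3·7/12.34)² = 2.8961, y* = 4.6089.
Expenditure on x: 12.34·2.8961 = 35.7374; share = 0.5256.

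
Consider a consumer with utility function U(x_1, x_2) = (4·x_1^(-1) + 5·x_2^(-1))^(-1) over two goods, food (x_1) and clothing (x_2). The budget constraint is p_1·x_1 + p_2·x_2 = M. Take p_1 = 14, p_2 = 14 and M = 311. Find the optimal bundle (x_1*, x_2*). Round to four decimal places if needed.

From the CES first-order condition, (4/5)·(x_2/x_1)^(2) = p_1/p_2.
Solve for the ratio: x_2/x_1 = [(5/4)·p_1/p_2]^(0.5).
Substitute x_2 = (x_2/x_1)·x_1 into the budget: x_1* = M/(p_1 + p_2·(x_2/x_1)).
Numerically x_2/x_1 = 1.118034, so x_1* = 311/(14 + 14·1.118034) = 10.4882 and x_2* = 1.118034·10.4882 = 11.7261.

x_1* = 10.4882, x_2* = 11.7261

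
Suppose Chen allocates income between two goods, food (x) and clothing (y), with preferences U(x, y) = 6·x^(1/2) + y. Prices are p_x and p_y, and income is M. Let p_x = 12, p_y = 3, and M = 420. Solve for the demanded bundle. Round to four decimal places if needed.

MU_x = 3/√x, MU_y = 1. Tangency: 3/√x = p_x/p_y.
Thus x* = (3·p_y/p_x)² — independent of M — with the rest of income spent on y.
Plugging in: x* = (3·3/12)² = 0.5625, y* = 137.75.

x* = 0.5625, y* = 137.75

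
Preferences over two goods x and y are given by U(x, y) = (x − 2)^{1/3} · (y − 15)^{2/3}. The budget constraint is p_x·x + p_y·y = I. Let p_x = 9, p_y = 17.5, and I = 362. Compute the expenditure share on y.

MRS = (1/2)·(y−15)/(x−2). Tangency with p_x/p_y gives y−15 = 2·(p_x/p_y)·(x−2).
After buying the subsistence bundle (2, 15), a share 1/3 of the remaining income goes to x: x* = 2 + 1/3·(I − 2p_x − 15p_y)/p_x.
Discretionary income = 362 − 2·9 − 15·17.5 = 81.5; x* = 2 + 1/3·81.5/9 = 5.0185; y* = 15 + 2/3·81.5/17.5 = 18.1048.
Expenditure on y: 17.5·18.1048 = 316.8333; share = 0.8752.

share on y = 0.8752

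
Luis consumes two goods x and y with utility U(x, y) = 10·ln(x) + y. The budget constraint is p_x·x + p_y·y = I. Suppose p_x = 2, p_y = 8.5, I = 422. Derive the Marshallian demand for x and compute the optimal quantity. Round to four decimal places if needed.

MU_x = 10/x, MU_y = 1. Tangency: 10/x = p_x/p_y.
So x*(p_x,p_y) = 10·p_y/p_x, independent of income; and y* = (I − 10·p_y)/p_y.
At the given prices: x* = 10·8.5/2 = 42.5.

x* = 42.5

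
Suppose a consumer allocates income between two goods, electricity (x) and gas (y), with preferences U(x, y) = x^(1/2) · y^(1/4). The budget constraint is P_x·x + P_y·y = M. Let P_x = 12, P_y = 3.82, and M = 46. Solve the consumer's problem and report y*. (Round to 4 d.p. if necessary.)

MU_x/MU_y = (0.5·y)/(0.25·x); tangency sets this equal to P_x/P_y.
Rearranging, P_y·y = (1/2)·P_x·x. Substituting into the budget gives P_x·x·(1 + (1/2)) = M.
Demand: x*(P_x,P_y,M) = 2/3·M/P_x and y* = 1/3·M/P_y.
At P_x=12, P_y=3.82, M=46: y* = 1/3·46/3.82 = 4.014.

y* = 4.014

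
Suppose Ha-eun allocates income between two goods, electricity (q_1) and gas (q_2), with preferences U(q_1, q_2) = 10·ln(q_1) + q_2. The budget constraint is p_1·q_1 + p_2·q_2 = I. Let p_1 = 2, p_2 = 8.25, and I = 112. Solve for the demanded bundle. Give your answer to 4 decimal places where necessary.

At the given prices: q_1* = 10·8.25/2 = 41.25, and q_2* = 3.5758.

q_1* = 41.25, q_2* = 3.5758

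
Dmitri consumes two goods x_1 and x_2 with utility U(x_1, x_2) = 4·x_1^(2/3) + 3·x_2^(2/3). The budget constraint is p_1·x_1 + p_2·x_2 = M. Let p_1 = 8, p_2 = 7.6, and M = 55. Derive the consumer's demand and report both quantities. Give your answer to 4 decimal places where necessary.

x_1* = 4.685, x_2* = 2.3053

MU_x_1 ∝ 4·x_1^(-1/3), MU_x_2 ∝ 3·x_2^(-1/3), so MRS = (4/3)·(x_2/x_1)^(1/3) = p_1/p_2.
Solve for the ratio: x_2/x_1 = [(3/4)·p_1/p_2]^(3).
Substitute x_2 = (x_2/x_1)·x_1 into the budget: x_1* = M/(p_1 + p_2·(x_2/x_1)).
Numerically x_2/x_1 = 0.492054, so x_1* = 55/(8 + 7.6·0.492054) = 4.685 and x_2* = 0.492054·4.685 = 2.3053.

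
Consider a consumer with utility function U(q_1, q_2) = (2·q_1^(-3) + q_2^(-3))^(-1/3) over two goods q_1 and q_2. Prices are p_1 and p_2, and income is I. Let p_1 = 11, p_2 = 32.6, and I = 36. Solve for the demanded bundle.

From the CES first-order condition, 2·(q_2/q_1)^(4) = p_1/p_2.
Hence q_2/q_1 = ((1/2)·p_1/p_2)^(1/(4)), i.e. raised to the 0.25 power.
Substitute q_2 = (q_2/q_1)·q_1 into the budget: q_1* = I/(p_1 + p_2·(q_2/q_1)).
Numerically q_2/q_1 = 0.640894, so q_1* = 36/(11 + 32.6·0.640894) = 1.1288 and q_2* = 0.640894·1.1288 = 0.7234.

q_1* = 1.1288, q_2* = 0.7234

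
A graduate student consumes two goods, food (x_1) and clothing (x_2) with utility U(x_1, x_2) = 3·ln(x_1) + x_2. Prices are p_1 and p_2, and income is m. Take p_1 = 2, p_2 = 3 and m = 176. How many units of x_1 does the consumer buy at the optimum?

x_1* = 4.5

Set MRS = p_1/p_2: (3/x_1)/1 = p_1/p_2.
So x_1*(p_1,p_2) = 3·p_2/p_1, independent of income; and x_2* = (m − 3·p_2)/p_2.
At the given prices: x_1* = 3·3/2 = 4.5.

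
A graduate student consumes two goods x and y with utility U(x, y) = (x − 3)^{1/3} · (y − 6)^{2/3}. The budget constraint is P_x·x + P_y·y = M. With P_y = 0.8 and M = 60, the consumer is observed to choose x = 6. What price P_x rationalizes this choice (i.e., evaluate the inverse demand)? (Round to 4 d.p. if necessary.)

P_x = 4.6

Let x' = x−3, y' = y−6. MRS = (1/2)·y'/x' = P_x/P_y.
After buying the subsistence bundle (3, 6), a share 1/3 of the remaining income goes to x: x* = 3 + 1/3·(M − 3P_x − 6P_y)/P_x.
Set x* = 6 in the demand function and solve for P_x: P_x = 4.6.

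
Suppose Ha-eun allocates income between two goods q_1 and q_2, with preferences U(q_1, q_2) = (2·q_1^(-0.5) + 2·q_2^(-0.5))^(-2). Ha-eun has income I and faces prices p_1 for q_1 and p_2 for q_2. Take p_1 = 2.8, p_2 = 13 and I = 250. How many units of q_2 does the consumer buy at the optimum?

q_2* = 12.0235

MU_q_1 ∝ 2·q_1^(-1.5), MU_q_2 ∝ 2·q_2^(-1.5), so MRS = (q_2/q_1)^(1.5) = p_1/p_2.
Hence q_2/q_1 = (p_1/p_2)^(1/(1.5)), i.e. raised to the 2/3 power.
Substitute q_2 = (q_2/q_1)·q_1 into the budget: q_1* = I/(p_1 + p_2·(q_2/q_1)).
Numerically q_2/q_1 = 0.359316, so q_1* = 250/(2.8 + 13·0.359316) = 33.4622 and q_2* = 0.359316·33.4622 = 12.0235.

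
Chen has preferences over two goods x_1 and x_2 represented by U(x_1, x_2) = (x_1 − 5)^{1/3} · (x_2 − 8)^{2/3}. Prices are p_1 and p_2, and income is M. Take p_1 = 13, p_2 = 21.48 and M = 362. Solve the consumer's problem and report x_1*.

x_1* = 8.2092

Let x_1' = x_1−5, x_2' = x_2−8. MRS = (1/2)·x_2'/x_1' = p_1/p_2.
After buying the subsistence bundle (5, 8), a share 1/3 of the remaining income goes to x_1: x_1* = 5 + 1/3·(M − 5p_1 − 8p_2)/p_1.
Discretionary income = 362 − 5·13 − 8·21.48 = 125.16; x_1* = 5 + 1/3·125.16/13 = 8.2092.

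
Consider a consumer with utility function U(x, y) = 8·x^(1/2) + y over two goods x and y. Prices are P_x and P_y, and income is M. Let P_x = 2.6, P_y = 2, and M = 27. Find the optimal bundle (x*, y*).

Utility is quasi-linear in y; the FOC for x is 4/√x = P_x/P_y.
Solve: √x = 4·P_y/P_x, so x*(P_x,P_y) = (4·P_y/P_x)², and y* = (M − P_x·x*)/P_y.
Plugging in: x* = (4·2/2.6)² = 9.4675, y* = 1.1923.

x* = 9.4675, y* = 1.1923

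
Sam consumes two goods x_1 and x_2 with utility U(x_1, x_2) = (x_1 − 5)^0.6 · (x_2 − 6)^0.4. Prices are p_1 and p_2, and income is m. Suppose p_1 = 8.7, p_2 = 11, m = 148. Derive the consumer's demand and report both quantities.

x_1* = 7.6552, x_2* = 7.4

MRS = (3/2)·(x_2−6)/(x_1−5). Tangency with p_1/p_2 gives x_2−6 = (2/3)·(p_1/p_2)·(x_1−5).
Substituting into the budget: x_1* = 5 + 0.6·(m − 5·p_1 − 6·p_2)/p_1, and x_2* = 6 + 0.4·(…)/p_2.
Discretionary income = 148 − 5·8.7 − 6·11 = 38.5; x_1* = 5 + 0.6·38.5/8.7 = 7.6552; x_2* = 6 + 0.4·38.5/11 = 7.4.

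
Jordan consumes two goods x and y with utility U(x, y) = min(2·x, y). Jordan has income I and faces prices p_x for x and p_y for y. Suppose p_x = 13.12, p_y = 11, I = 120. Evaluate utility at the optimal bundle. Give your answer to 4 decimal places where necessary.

With perfect complements, no substitution: consume in ratio x:y = 1:2.
Budget: p_x·x + p_y·2·x = I, so (p_x + 2·p_y)·x = I.
Demand: x*(p_x,p_y,I) = I/(p_x + 2·p_y), y* = 2·I/(p_x + 2·p_y).
Here 13.12 + 2·11 = 35.12, giving x* = 3.4169 and y* = 6.8337.
Utility at the optimum: U(3.4169, 6.8337) = 6.8337.

V = 6.8337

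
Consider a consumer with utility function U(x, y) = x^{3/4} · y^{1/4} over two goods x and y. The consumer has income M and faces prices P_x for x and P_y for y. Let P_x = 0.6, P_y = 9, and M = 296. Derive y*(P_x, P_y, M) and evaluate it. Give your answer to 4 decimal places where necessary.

MU_x/MU_y = (0.75·y)/(0.25·x); tangency sets this equal to P_x/P_y.
So 0.75·P_y·y = 0.25·P_x·x; combined with the budget, a share 0.75 of income goes to x.
Demand: x*(P_x,P_y,M) = 0.75·M/P_x and y* = 0.25·M/P_y.
At P_x=0.6, P_y=9, M=296: y* = 0.25·296/9 = 8.2222.

y* = 8.2222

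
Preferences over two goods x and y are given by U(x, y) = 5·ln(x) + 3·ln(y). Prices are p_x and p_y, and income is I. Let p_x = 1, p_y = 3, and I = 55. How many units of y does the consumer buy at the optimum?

Demand: x*(p_x,p_y,I) = 0.625·I/p_x and y* = 0.375·I/p_y.
At p_x=1, p_y=3, I=55: y* = 0.375·55/3 = 6.875.

y* = 6.875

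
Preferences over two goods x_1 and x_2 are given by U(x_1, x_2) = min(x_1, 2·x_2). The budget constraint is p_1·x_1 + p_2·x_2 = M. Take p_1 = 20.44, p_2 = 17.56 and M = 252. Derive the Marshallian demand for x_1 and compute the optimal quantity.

Leontief preferences: the optimum is at the kink where x_1/2 = x_2/1, i.e. x_2 = (1/2)·x_1.
Budget: p_1·x_1 + p_2·(1/2)·x_1 = M, so (2·p_1 + p_2)·x_1 = 2·M.
Demand: x_1*(p_1,p_2,M) = 2·M/(2·p_1 + p_2), x_2* = M/(2·p_1 + p_2).
Here 2·20.44 + 17.56 = 58.44, giving x_1* = 8.6242.

x_1* = 8.6242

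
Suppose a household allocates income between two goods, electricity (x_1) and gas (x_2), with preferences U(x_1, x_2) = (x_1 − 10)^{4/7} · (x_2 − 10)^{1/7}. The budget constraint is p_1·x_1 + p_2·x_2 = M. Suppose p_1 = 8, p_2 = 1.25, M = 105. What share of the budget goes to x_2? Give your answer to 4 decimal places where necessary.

After buying the subsistence bundle (10, 10), a share 0.8 of the remaining income goes to x_1: x_1* = 10 + 0.8·(M − 10p_1 − 10p_2)/p_1.
Discretionary income = 105 − 10·8 − 10·1.25 = 12.5; x_1* = 10 + 0.8·12.5/8 = 11.25; x_2* = 10 + 0.2·12.5/1.25 = 12.
Expenditure on x_2: 1.25·12 = 15; share = 0.1429.

share on x_2 = 0.1429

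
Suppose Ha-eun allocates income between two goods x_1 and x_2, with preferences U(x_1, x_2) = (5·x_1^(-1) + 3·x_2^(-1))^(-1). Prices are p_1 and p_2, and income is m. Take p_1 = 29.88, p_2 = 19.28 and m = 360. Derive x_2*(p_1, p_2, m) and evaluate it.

From the CES first-order condition, (5/3)·(x_2/x_1)^(2) = p_1/p_2.
Hence x_2/x_1 = ((3/5)·p_1/p_2)^(1/(2)), i.e. raised to the 0.5 power.
With the ratio pinned down, the budget gives x_1* = m/(p_1 + p_2·(x_2/x_1)) and x_2* = (x_2/x_1)·x_1*.
Numerically x_2/x_1 = 0.964301, so x_1* = 360/(29.88 + 19.28·0.964301) = 7.427 and x_2* = 0.964301·7.427 = 7.1619.

x_2* = 7.1619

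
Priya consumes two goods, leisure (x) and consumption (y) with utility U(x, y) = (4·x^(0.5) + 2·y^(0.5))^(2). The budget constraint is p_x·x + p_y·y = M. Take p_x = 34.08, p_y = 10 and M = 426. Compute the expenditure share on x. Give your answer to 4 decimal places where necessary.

MRS = MU_x/MU_y = 2·(y/x)^(0.5). Set equal to p_x/p_y.
Hence y/x = ((1/2)·p_x/p_y)^(1/(0.5)), i.e. raised to the 2 power.
Substitute y = (y/x)·x into the budget: x* = M/(p_x + p_y·(y/x)).
Numerically y/x = 2.903616, so x* = 426/(34.08 + 10·2.903616) = 6.7495 and y* = 2.903616·6.7495 = 19.5978.
Expenditure on x: 34.08·6.7495 = 230.0216; share = 0.54.

share on x = 0.54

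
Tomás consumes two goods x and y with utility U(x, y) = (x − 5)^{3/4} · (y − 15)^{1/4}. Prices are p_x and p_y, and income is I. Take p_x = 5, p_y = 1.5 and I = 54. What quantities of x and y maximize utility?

After buying the subsistence bundle (5, 15), a share 0.75 of the remaining income goes to x: x* = 5 + 0.75·(I − 5p_x − 15p_y)/p_x.
Discretionary income = 54 − 5·5 − 15·1.5 = 6.5; x* = 5 + 0.75·6.5/5 = 5.975; y* = 15 + 0.25·6.5/1.5 = 16.0833.

x* = 5.975, y* = 16.0833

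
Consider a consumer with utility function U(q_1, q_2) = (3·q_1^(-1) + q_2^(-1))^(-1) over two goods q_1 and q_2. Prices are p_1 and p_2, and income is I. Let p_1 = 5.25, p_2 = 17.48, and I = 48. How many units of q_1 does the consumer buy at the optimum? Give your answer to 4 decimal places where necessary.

From the CES first-order condition, 3·(q_2/q_1)^(2) = p_1/p_2.
Hence q_2/q_1 = ((1/3)·p_1/p_2)^(1/(2)), i.e. raised to the 0.5 power.
Substitute q_2 = (q_2/q_1)·q_1 into the budget: q_1* = I/(p_1 + p_2·(q_2/q_1)).
Numerically q_2/q_1 = 0.316409, so q_1* = 48/(5.25 + 17.48·0.316409) = 4.4524.

q_1* = 4.4524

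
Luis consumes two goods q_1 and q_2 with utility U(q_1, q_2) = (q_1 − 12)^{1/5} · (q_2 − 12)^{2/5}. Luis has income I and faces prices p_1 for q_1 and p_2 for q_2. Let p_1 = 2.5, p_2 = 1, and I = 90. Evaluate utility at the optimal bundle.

Substituting into the budget: q_1* = 12 + 1/3·(I − 12·p_1 − 12·p_2)/p_1, and q_2* = 12 + 2/3·(…)/p_2.
Discretionary income = 90 − 12·2.5 − 12·1 = 48; q_1* = 12 + 1/3·48/2.5 = 18.4; q_2* = 12 + 2/3·48/1 = 44.
Utility at the optimum: U(18.4, 44) = 5.7982.

V = 5.7982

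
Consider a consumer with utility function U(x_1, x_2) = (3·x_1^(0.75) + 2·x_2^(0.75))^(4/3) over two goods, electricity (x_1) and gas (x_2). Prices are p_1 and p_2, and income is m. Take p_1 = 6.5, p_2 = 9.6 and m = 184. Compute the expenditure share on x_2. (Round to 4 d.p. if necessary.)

MU_x_1 ∝ 3·x_1^(-0.25), MU_x_2 ∝ 2·x_2^(-0.25), so MRS = (3/2)·(x_2/x_1)^(0.25) = p_1/p_2.
Solve for the ratio: x_2/x_1 = [(2/3)·p_1/p_2]^(4).
Substitute x_2 = (x_2/x_1)·x_1 into the budget: x_1* = m/(p_1 + p_2·(x_2/x_1)).
Numerically x_2/x_1 = 0.041515, so x_1* = 184/(6.5 + 9.6·0.041515) = 26.6723 and x_2* = 0.041515·26.6723 = 1.1073.
Expenditure on x_2: 9.6·1.1073 = 10.63; share = 0.0578.

share on x_2 = 0.0578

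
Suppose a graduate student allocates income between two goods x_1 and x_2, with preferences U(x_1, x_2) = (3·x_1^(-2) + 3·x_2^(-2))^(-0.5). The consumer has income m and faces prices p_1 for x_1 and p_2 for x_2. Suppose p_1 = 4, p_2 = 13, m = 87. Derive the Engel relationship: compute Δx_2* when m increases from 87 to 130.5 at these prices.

Δx_2* = 2.2985

MU_x_1 ∝ 3·x_1^(-3), MU_x_2 ∝ 3·x_2^(-3), so MRS = (x_2/x_1)^(3) = p_1/p_2.
Hence x_2/x_1 = (p_1/p_2)^(1/(3)), i.e. raised to the 1/3 power.
With the ratio pinned down, the budget gives x_1* = m/(p_1 + p_2·(x_2/x_1)) and x_2* = (x_2/x_1)·x_1*.
Numerically x_2/x_1 = 0.675106, so x_1* = 87/(4 + 13·0.675106) = 6.8094 and x_2* = 0.675106·6.8094 = 4.5971.
At m' = 130.5: x_2* = 6.8956. Change: 6.8956 − 4.5971 = 2.2985.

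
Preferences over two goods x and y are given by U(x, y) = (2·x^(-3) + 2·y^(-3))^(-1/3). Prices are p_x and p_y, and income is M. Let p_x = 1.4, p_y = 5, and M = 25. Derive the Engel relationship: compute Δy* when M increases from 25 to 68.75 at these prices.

Δy* = 6.3181

From the CES first-order condition, (y/x)^(4) = p_x/p_y.
Hence y/x = (p_x/p_y)^(1/(4)), i.e. raised to the 0.25 power.
Substitute y = (y/x)·x into the budget: x* = M/(p_x + p_y·(y/x)).
Numerically y/x = 0.727427, so x* = 25/(1.4 + 5·0.727427) = 4.9631 and y* = 0.727427·4.9631 = 3.6103.
At M' = 68.75: y* = 9.9284. Change: 9.9284 − 3.6103 = 6.3181.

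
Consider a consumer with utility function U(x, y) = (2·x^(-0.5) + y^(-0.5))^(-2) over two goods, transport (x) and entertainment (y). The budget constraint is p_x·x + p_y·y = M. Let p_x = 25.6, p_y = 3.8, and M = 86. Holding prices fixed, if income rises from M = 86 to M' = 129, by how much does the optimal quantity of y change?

Δy* = 2.8303

From the CES first-order condition, 2·(y/x)^(1.5) = p_x/p_y.
Hence y/x = ((1/2)·p_x/p_y)^(1/(1.5)), i.e. raised to the 2/3 power.
Substitute y = (y/x)·x into the budget: x* = M/(p_x + p_y·(y/x)).
Numerically y/x = 2.247075, so x* = 86/(25.6 + 3.8·2.247075) = 2.5191 and y* = 2.247075·2.5191 = 5.6607.
At M' = 129: y* = 8.491. Change: 8.491 − 5.6607 = 2.8303.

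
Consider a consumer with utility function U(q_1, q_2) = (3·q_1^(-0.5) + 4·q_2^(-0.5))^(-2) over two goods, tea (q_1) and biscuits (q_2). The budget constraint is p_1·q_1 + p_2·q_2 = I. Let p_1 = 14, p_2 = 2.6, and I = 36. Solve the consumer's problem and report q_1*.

q_1* = 1.5205

Substitute q_2 = (q_2/q_1)·q_1 into the budget: q_1* = I/(p_1 + p_2·(q_2/q_1)).
Numerically q_2/q_1 = 3.721594, so q_1* = 36/(14 + 2.6·3.721594) = 1.5205.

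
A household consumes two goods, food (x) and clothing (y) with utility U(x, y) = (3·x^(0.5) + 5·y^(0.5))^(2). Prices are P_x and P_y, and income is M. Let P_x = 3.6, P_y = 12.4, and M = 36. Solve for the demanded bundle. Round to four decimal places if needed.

From the CES first-order condition, (3/5)·(y/x)^(0.5) = P_x/P_y.
Solve for the ratio: y/x = [(5/3)·P_x/P_y]^(2).
With the ratio pinned down, the budget gives x* = M/(P_x + P_y·(y/x)) and y* = (y/x)·x*.
Numerically y/x = 0.234131, so x* = 36/(3.6 + 12.4·0.234131) = 5.5357 and y* = 0.234131·5.5357 = 1.2961.

x* = 5.5357, y* = 1.2961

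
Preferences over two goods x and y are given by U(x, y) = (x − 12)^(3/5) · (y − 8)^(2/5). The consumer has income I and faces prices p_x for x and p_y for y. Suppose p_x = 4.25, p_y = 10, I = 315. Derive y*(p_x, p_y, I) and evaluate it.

y* = 15.36

After buying the subsistence bundle (12, 8), a share 0.6 of the remaining income goes to x: x* = 12 + 0.6·(I − 12p_x − 8p_y)/p_x.
Discretionary income = 315 − 12·4.25 − 8·10 = 184; y* = 8 + 0.4·184/10 = 15.36.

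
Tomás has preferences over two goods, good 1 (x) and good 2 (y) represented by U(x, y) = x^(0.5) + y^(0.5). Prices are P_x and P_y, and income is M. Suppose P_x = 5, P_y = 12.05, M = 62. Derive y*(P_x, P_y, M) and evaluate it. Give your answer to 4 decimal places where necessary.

MRS = MU_x/MU_y = (y/x)^(0.5). Set equal to P_x/P_y.
Solve for the ratio: y/x = [P_x/P_y]^(2).
With the ratio pinned down, the budget gives x* = M/(P_x + P_y·(y/x)) and y* = (y/x)·x*.
Numerically y/x = 0.172173, so x* = 62/(5 + 12.05·0.172173) = 8.7636 and y* = 0.172173·8.7636 = 1.5089.

y* = 1.5089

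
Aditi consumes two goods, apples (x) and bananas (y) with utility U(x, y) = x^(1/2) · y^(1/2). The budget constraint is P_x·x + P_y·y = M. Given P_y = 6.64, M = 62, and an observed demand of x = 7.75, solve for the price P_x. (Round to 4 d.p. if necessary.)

MU_x/MU_y = (0.5·y)/(0.5·x); tangency sets this equal to P_x/P_y.
So 0.5·P_y·y = 0.5·P_x·x; combined with the budget, a share 0.5 of income goes to x.
Demand: x*(P_x,P_y,M) = 0.5·M/P_x and y* = 0.5·M/P_y.
Set x* = 7.75 in the demand function and solve for P_x: P_x = 4.

P_x = 4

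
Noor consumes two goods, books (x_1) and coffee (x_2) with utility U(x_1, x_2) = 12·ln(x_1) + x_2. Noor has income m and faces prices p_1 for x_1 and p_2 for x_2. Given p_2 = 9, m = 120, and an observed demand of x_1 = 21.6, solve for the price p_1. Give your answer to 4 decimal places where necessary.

Set MRS = p_1/p_2: (12/x_1)/1 = p_1/p_2.
So x_1*(p_1,p_2) = 12·p_2/p_1, independent of income; and x_2* = (m − 12·p_2)/p_2.
Set x_1* = 21.6 in the demand function and solve for p_1: p_1 = 5.

p_1 = 5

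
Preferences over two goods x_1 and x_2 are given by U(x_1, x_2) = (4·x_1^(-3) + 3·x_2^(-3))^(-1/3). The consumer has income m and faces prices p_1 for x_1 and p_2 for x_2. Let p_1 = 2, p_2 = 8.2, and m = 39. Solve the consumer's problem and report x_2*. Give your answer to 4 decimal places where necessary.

x_2* = 3.4642

MRS = MU_x_1/MU_x_2 = (4/3)·(x_2/x_1)^(4). Set equal to p_1/p_2.
Solve for the ratio: x_2/x_1 = [(3/4)·p_1/p_2]^(0.25).
With the ratio pinned down, the budget gives x_1* = m/(p_1 + p_2·(x_2/x_1)) and x_2* = (x_2/x_1)·x_1*.
Numerically x_2/x_1 = 0.653987, so x_1* = 39/(2 + 8.2·0.653987) = 5.297 and x_2* = 0.653987·5.297 = 3.4642.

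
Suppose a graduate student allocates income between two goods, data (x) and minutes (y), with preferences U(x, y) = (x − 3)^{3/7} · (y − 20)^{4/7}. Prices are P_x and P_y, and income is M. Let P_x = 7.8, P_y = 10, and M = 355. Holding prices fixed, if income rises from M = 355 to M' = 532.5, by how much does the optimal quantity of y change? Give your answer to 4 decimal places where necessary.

Δy* = 10.1429

This is Cobb-Douglas in (x−3, y−20): tangency gives 3/7·P_y·(y−20) = 4/7·P_x·(x−3).
Substituting into the budget: x* = 3 + 3/7·(M − 3·P_x − 20·P_y)/P_x, and y* = 20 + 4/7·(…)/P_y.
Discretionary income = 355 − 3·7.8 − 20·10 = 131.6; y* = 20 + 4/7·131.6/10 = 27.52.
At M' = 532.5: y* = 37.6629. Change: 37.6629 − 27.52 = 10.1429.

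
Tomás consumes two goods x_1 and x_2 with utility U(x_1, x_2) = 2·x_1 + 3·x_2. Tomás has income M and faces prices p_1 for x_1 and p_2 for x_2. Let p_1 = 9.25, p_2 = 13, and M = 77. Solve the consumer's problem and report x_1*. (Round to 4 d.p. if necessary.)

x_1* = 0

Linear utility — the consumer picks whichever good has higher MU/price: 2/9.25 = 0.2162 vs 3/13 = 0.2308.
x_2 gives more utility per dollar, so spend all income on x_2: x_2* = M/p_2, x_1* = 0.
Numerically: x_1* = 0, x_2* = 5.9231.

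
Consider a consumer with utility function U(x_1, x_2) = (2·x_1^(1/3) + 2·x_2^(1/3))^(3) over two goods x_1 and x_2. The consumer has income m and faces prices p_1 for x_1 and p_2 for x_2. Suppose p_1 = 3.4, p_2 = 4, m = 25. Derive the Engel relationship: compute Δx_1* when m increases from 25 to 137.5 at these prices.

Δx_1* = 17.2159

Numerically x_2/x_1 = 0.783661, so x_1* = 25/(3.4 + 4·0.783661) = 3.8258.
At m' = 137.5: x_1* = 21.0417. Change: 21.0417 − 3.8258 = 17.2159.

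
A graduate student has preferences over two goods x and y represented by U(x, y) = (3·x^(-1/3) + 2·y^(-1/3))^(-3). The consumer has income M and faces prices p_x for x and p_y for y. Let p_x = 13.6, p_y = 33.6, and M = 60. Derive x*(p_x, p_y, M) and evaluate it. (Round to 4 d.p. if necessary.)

x* = 2.2919

MU_x ∝ 3·x^(-4/3), MU_y ∝ 2·y^(-4/3), so MRS = (3/2)·(y/x)^(4/3) = p_x/p_y.
Hence y/x = ((2/3)·p_x/p_y)^(1/(4/3)), i.e. raised to the 0.75 power.
Substitute y = (y/x)·x into the budget: x* = M/(p_x + p_y·(y/x)).
Numerically y/x = 0.374396, so x* = 60/(13.6 + 33.6·0.374396) = 2.2919.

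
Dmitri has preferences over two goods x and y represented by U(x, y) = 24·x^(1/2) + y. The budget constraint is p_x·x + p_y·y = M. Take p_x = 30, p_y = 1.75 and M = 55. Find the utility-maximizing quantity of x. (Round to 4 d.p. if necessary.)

Thus x* = (12·p_y/p_x)² — independent of M — with the rest of income spent on y.
Plugging in: x* = (12·1.75/30)² = 0.49.

x* = 0.49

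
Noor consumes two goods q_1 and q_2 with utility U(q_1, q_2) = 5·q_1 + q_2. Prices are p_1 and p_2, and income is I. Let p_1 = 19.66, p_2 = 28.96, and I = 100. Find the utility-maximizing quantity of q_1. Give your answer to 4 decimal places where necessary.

q_1* = 5.0865

q_1 gives more utility per dollar, so spend all income on q_1: q_1* = I/p_1, q_2* = 0.
Numerically: q_1* = 5.0865, q_2* = 0.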